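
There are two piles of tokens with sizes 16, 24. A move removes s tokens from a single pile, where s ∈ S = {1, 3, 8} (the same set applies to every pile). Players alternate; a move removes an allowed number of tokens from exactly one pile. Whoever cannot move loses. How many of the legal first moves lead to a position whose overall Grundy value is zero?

4

All piles use S = {1, 3, 8}:
G(0) = 0
G(1) = mex{0} = 1
G(2) = mex{1} = 0
G(3) = mex{0,0} = 1
G(4) = mex{1,1} = 0
G(5) = mex{0,0} = 1
G(6) = mex{1,1} = 0
G(7) = mex{0,0} = 1
G(8) = mex{1,1,0} = 2
G(9) = mex{2,0,1} = 3
G(10) = mex{3,1,0} = 2
G(11) = mex{2,2,1} = 0
G(12) = mex{0,3,0} = 1
G(13) = mex{1,2,1} = 0
G(14) = mex{0,0,0} = 1
G(15) = mex{1,1,1} = 0
G(16) = mex{0,0,2} = 1
G(17) = mex{1,1,3} = 0
G(18) = mex{0,0,2} = 1
G(19) = mex{1,1,0} = 2
G(20) = mex{2,0,1} = 3
G(21) = mex{3,1,0} = 2
G(22) = mex{2,2,1} = 0
G(23) = mex{0,3,0} = 1
G(24) = mex{1,2,1} = 0
Pile A: G(16) = 1.
Pile B: G(24) = 0.
Combined Grundy value = 1 ⊕ 0 = 1.
A winning move leaves total XOR = 0, i.e. changes one component's Grundy value g to g ⊕ X where X is the current total.
Pile A: need g' = 1⊕1 = 0. Options: 16−1→G=0, 16−3→G=0, 16−8→G=2. Hits: 2.
Pile B: need g' = 0⊕1 = 1. Options: 24−1→G=1, 24−3→G=2, 24−8→G=1. Hits: 2.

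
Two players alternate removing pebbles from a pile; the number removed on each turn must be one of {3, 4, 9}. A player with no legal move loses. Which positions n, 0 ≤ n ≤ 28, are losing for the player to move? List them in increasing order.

0, 1, 2, 7, 8, 13, 14, 15, 20, 21, 26, 27, 28

n :  0  1  2  3  4  5  6  7  8  9 10 11 12 13 14 15 16 17 18 19 20 21 22 23 24 25 26 27 28
G :  0  0  0  1  1  1  2  0  0  3  1  1  2  0  0  0  1  1  1  2  0  0  3  1  1  2  0  0  0
P-positions are exactly the n with G(n) = 0.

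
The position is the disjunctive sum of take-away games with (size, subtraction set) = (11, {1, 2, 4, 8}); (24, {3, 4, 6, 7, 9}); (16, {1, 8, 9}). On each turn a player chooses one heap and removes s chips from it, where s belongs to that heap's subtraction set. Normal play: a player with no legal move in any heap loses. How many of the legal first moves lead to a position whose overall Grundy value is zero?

Heap A, S = {1, 2, 4, 8}:
G(0) = 0
G(1) = mex{0} = 1
G(2) = mex{1,0} = 2
G(3) = mex{2,1} = 0
G(4) = mex{0,2,0} = 1
G(5) = mex{1,0,1} = 2
G(6) = mex{2,1,2} = 0
G(7) = mex{0,2,0} = 1
G(8) = mex{1,0,1,0} = 2
G(9) = mex{2,1,2,1} = 0
G(10) = mex{0,2,0,2} = 1
G(11) = mex{1,0,1,0} = 2
G_A(11) = 2.
Heap B, S = {3, 4, 6, 7, 9}:
n :  0  1  2  3  4  5  6  7  8  9 10 11 12 13 14 15 16 17 18 19 20 21 22 23 24
G :  0  0  0  1  1  1  2  2  2  3  3  3  0  0  0  1  1  1  2  2  2  3  3  3  0
G_B(24) = 0.
Heap C, S = {1, 8, 9}:
G(0) = 0
G(1) = mex{0} = 1
G(2) = mex{1} = 0
G(3) = mex{0} = 1
G(4) = mex{1} = 0
G(5) = mex{0} = 1
G(6) = mex{1} = 0
G(7) = mex{0} = 1
G(8) = mex{1,0} = 2
G(9) = mex{2,1,0} = 3
G(10) = mex{3,0,1} = 2
G(11) = mex{2,1,0} = 3
G(12) = mex{3,0,1} = 2
G(13) = mex{2,1,0} = 3
G(14) = mex{3,0,1} = 2
G(15) = mex{2,1,0} = 3
G(16) = mex{3,2,1} = 0
G_C(16) = 0.
Combined Grundy value = 2 ⊕ 0 ⊕ 0 = 2.
A winning move leaves total XOR = 0, i.e. changes one component's Grundy value g to g ⊕ X where X is the current total.
Heap A: need g' = 2⊕2 = 0. Options: 11−1→G=1, 11−2→G=0, 11−4→G=1, 11−8→G=0. Hits: 2.
Heap B: need g' = 0⊕2 = 2. Options: 24−3→G=3, 24−4→G=2, 24−6→G=2, 24−7→G=1, 24−9→G=1. Hits: 2.
Heap C: need g' = 0⊕2 = 2. Options: 16−1→G=3, 16−8→G=2, 16−9→G=1. Hits: 1.

5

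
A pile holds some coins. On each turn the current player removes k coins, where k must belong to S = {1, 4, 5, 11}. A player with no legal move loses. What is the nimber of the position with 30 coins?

n :  0  1  2  3  4  5  6  7  8  9 10 11 12 13 14 15 16 17 18 19 20 21 22 23 24 25 26 27 28 29 30
G :  0  1  0  1  2  3  2  3  0  1  0  1  2  3  2  3  0  1  0  1  2  3  2  3  0  1  0  1  2  3  2

2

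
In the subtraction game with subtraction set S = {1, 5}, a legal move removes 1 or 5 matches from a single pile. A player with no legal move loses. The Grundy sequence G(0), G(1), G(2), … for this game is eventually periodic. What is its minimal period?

n :  0  1  2  3  4  5  6  7  8  9 10 11 12 13 14
G :  0  1  0  1  0  1  0  1  0  1  0  1  0  1  0
G(n+2) = G(n) holds for n = 0,…,4 (a full window of length max(S) = 5), so the sequence is purely periodic with period 2.

2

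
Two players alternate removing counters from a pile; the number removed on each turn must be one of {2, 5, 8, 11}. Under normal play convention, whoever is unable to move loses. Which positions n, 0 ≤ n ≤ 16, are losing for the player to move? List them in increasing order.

0, 1, 4, 7, 10, 13, 14

G(0) = 0
G(1) = mex{} = 0
G(2) = mex{0} = 1
G(3) = mex{0} = 1
G(4) = mex{1} = 0
G(5) = mex{1,0} = 2
G(6) = mex{0,0} = 1
G(7) = mex{2,1} = 0
G(8) = mex{1,1,0} = 2
G(9) = mex{0,0,0} = 1
G(10) = mex{2,2,1} = 0
G(11) = mex{1,1,1,0} = 2
G(12) = mex{0,0,0,0} = 1
G(13) = mex{2,2,2,1} = 0
G(14) = mex{1,1,1,1} = 0
G(15) = mex{0,0,0,0} = 1
G(16) = mex{0,2,2,2} = 1
P-positions are exactly the n with G(n) = 0.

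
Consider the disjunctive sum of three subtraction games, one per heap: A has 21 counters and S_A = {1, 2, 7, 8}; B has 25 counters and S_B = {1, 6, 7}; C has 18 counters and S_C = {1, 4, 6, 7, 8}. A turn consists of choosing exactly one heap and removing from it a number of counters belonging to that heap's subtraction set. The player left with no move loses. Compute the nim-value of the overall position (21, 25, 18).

3

Heap A, S = {1, 2, 7, 8}:
n :  0  1  2  3  4  5  6  7  8  9 10 11 12 13 14 15 16 17 18 19 20 21
G :  0  1  2  0  1  2  0  1  2  0  1  2  0  1  2  0  1  2  0  1  2  0
G_A(21) = 0.
Heap B, S = {1, 6, 7}:
n :  0  1  2  3  4  5  6  7  8  9 10 11 12 13 14 15 16 17 18 19 20 21 22 23 24 25
G :  0  1  0  1  0  1  2  3  2  3  2  3  0  1  0  1  0  1  2  3  2  3  2  3  0  1
G_B(25) = 1.
Heap C, S = {1, 4, 6, 7, 8}:
G(0) = 0
G(1) = mex{0} = 1
G(2) = mex{1} = 0
G(3) = mex{0} = 1
G(4) = mex{1,0} = 2
G(5) = mex{2,1} = 0
G(6) = mex{0,0,0} = 1
G(7) = mex{1,1,1,0} = 2
G(8) = mex{2,2,0,1,0} = 3
G(9) = mex{3,0,1,0,1} = 2
G(10) = mex{2,1,2,1,0} = 3
G(11) = mex{3,2,0,2,1} = 4
G(12) = mex{4,3,1,0,2} = 5
G(13) = mex{5,2,2,1,0} = 3
G(14) = mex{3,3,3,2,1} = 0
G(15) = mex{0,4,2,3,2} = 1
G(16) = mex{1,5,3,2,3} = 0
G(17) = mex{0,3,4,3,2} = 1
G(18) = mex{1,0,5,4,3} = 2
G_C(18) = 2.
Combined Grundy value = 0 ⊕ 1 ⊕ 2 = 3.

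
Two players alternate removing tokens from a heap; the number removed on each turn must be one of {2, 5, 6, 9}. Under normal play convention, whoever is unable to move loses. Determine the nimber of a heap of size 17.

G(0) = 0
G(1) = mex{} = 0
G(2) = mex{0} = 1
G(3) = mex{0} = 1
G(4) = mex{1} = 0
G(5) = mex{1,0} = 2
G(6) = mex{0,0,0} = 1
G(7) = mex{2,1,0} = 3
G(8) = mex{1,1,1} = 0
G(9) = mex{3,0,1,0} = 2
G(10) = mex{0,2,0,0} = 1
G(11) = mex{2,1,2,1} = 0
G(12) = mex{1,3,1,1} = 0
G(13) = mex{0,0,3,0} = 1
G(14) = mex{0,2,0,2} = 1
G(15) = mex{1,1,2,1} = 0
G(16) = mex{1,0,1,3} = 2
G(17) = mex{0,0,0,0} = 1

1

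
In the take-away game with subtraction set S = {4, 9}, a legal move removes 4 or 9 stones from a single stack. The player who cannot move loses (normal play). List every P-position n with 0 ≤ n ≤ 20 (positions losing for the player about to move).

0, 1, 2, 3, 8, 13, 14, 15, 16

G(0) = 0
G(1) = mex{} = 0
G(2) = mex{} = 0
G(3) = mex{} = 0
G(4) = mex{0} = 1
G(5) = mex{0} = 1
G(6) = mex{0} = 1
G(7) = mex{0} = 1
G(8) = mex{1} = 0
G(9) = mex{1,0} = 2
G(10) = mex{1,0} = 2
G(11) = mex{1,0} = 2
G(12) = mex{0,0} = 1
G(13) = mex{2,1} = 0
G(14) = mex{2,1} = 0
G(15) = mex{2,1} = 0
G(16) = mex{1,1} = 0
G(17) = mex{0,0} = 1
G(18) = mex{0,2} = 1
G(19) = mex{0,2} = 1
G(20) = mex{0,2} = 1
P-positions are exactly the n with G(n) = 0.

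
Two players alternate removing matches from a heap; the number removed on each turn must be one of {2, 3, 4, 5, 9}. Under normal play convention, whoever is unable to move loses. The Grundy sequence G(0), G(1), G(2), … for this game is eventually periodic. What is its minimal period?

7

n :  0  1  2  3  4  5  6  7  8  9 10 11 12 13 14 15 16 17
G :  0  0  1  1  2  2  3  0  0  1  1  2  2  3  0  0  1  1
G(n+7) = G(n) holds for n = 0,…,8 (a full window of length max(S) = 9), so the sequence is purely periodic with period 7.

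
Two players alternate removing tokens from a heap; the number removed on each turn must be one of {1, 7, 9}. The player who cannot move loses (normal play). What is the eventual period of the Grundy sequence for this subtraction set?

2

G(0) = 0
G(1) = mex{0} = 1
G(2) = mex{1} = 0
G(3) = mex{0} = 1
G(4) = mex{1} = 0
G(5) = mex{0} = 1
G(6) = mex{1} = 0
G(7) = mex{0,0} = 1
G(8) = mex{1,1} = 0
G(9) = mex{0,0,0} = 1
G(10) = mex{1,1,1} = 0
G(11) = mex{0,0,0} = 1
G(12) = mex{1,1,1} = 0
G(13) = mex{0,0,0} = 1
G(14) = mex{1,1,1} = 0
G(n+2) = G(n) holds for n = 0,…,8 (a full window of length max(S) = 9), so the sequence is purely periodic with period 2.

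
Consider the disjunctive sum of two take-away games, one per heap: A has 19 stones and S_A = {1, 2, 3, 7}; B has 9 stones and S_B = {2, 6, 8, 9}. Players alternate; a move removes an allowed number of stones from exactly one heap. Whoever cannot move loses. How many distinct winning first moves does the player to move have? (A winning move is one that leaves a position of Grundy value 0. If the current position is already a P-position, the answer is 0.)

Heap A, S = {1, 2, 3, 7}:
G(0) = 0
G(1) = mex{0} = 1
G(2) = mex{1,0} = 2
G(3) = mex{2,1,0} = 3
G(4) = mex{3,2,1} = 0
G(5) = mex{0,3,2} = 1
G(6) = mex{1,0,3} = 2
G(7) = mex{2,1,0,0} = 3
G(8) = mex{3,2,1,1} = 0
G(9) = mex{0,3,2,2} = 1
G(10) = mex{1,0,3,3} = 2
G(11) = mex{2,1,0,0} = 3
G(12) = mex{3,2,1,1} = 0
G(13) = mex{0,3,2,2} = 1
G(14) = mex{1,0,3,3} = 2
G(15) = mex{2,1,0,0} = 3
G(16) = mex{3,2,1,1} = 0
G(17) = mex{0,3,2,2} = 1
G(18) = mex{1,0,3,3} = 2
G(19) = mex{2,1,0,0} = 3
G_A(19) = 3.
Heap B, S = {2, 6, 8, 9}:
n : 0 1 2 3 4 5 6 7 8 9
G : 0 0 1 1 0 0 1 1 2 2
G_B(9) = 2.
Combined Grundy value = 3 ⊕ 2 = 1.
A winning move leaves total XOR = 0, i.e. changes one component's Grundy value g to g ⊕ X where X is the current total.
Heap A: need g' = 3⊕1 = 2. Options: 19−1→G=2, 19−2→G=1, 19−3→G=0, 19−7→G=0. Hits: 1.
Heap B: need g' = 2⊕1 = 3. Options: 9−2→G=1, 9−6→G=1, 9−8→G=0, 9−9→G=0. Hits: 0.

1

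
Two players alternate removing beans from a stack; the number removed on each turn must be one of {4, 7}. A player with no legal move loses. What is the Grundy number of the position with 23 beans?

n :  0  1  2  3  4  5  6  7  8  9 10 11 12 13 14 15 16 17 18 19 20 21 22 23
G :  0  0  0  0  1  1  1  1  2  2  2  0  0  0  0  1  1  1  1  2  2  2  0  0

0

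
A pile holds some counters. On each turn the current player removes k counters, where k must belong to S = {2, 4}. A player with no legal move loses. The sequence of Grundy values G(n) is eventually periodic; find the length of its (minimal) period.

n :  0  1  2  3  4  5  6  7  8  9 10 11 12 13 14
G :  0  0  1  1  2  2  0  0  1  1  2  2  0  0  1
G(n+6) = G(n) holds for n = 0,…,3 (a full window of length max(S) = 4), so the sequence is purely periodic with period 6.

6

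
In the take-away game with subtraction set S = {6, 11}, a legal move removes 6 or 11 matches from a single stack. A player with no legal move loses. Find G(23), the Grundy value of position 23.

G(0) = 0
G(1) = mex{} = 0
G(2) = mex{} = 0
G(3) = mex{} = 0
G(4) = mex{} = 0
G(5) = mex{} = 0
G(6) = mex{0} = 1
G(7) = mex{0} = 1
G(8) = mex{0} = 1
G(9) = mex{0} = 1
G(10) = mex{0} = 1
G(11) = mex{0,0} = 1
G(12) = mex{1,0} = 2
G(13) = mex{1,0} = 2
G(14) = mex{1,0} = 2
G(15) = mex{1,0} = 2
G(16) = mex{1,0} = 2
G(17) = mex{1,1} = 0
G(18) = mex{2,1} = 0
G(19) = mex{2,1} = 0
G(20) = mex{2,1} = 0
G(21) = mex{2,1} = 0
G(22) = mex{2,1} = 0
G(23) = mex{0,2} = 1

1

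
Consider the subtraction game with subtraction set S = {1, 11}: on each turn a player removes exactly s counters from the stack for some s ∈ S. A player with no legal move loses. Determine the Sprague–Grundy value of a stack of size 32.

0

n :  0  1  2  3  4  5  6  7  8  9 10 11 12 13 14 15 16 17 18 19 20 21 22 23 24 25 26 27 28 29 30 31 32
G :  0  1  0  1  0  1  0  1  0  1  0  1  0  1  0  1  0  1  0  1  0  1  0  1  0  1  0  1  0  1  0  1  0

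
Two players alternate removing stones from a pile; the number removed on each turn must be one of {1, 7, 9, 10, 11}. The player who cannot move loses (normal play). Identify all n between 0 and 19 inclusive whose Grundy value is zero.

G(0) = 0
G(1) = mex{0} = 1
G(2) = mex{1} = 0
G(3) = mex{0} = 1
G(4) = mex{1} = 0
G(5) = mex{0} = 1
G(6) = mex{1} = 0
G(7) = mex{0,0} = 1
G(8) = mex{1,1} = 0
G(9) = mex{0,0,0} = 1
G(10) = mex{1,1,1,0} = 2
G(11) = mex{2,0,0,1,0} = 3
G(12) = mex{3,1,1,0,1} = 2
G(13) = mex{2,0,0,1,0} = 3
G(14) = mex{3,1,1,0,1} = 2
G(15) = mex{2,0,0,1,0} = 3
G(16) = mex{3,1,1,0,1} = 2
G(17) = mex{2,2,0,1,0} = 3
G(18) = mex{3,3,1,0,1} = 2
G(19) = mex{2,2,2,1,0} = 3
P-positions are exactly the n with G(n) = 0.

0, 2, 4, 6, 8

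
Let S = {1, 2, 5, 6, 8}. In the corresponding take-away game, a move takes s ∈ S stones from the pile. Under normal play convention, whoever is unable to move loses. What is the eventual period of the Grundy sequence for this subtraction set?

n :  0  1  2  3  4  5  6  7  8  9 10 11 12 13 14 15 16
G :  0  1  2  0  1  2  3  0  1  2  0  1  2  3  0  1  2
G(n+7) = G(n) holds for n = 0,…,7 (a full window of length max(S) = 8), so the sequence is purely periodic with period 7.

7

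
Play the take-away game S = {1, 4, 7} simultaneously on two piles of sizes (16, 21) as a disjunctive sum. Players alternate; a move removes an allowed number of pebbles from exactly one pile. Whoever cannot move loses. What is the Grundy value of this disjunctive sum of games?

0

All piles use S = {1, 4, 7}:
G(0) = 0
G(1) = mex{0} = 1
G(2) = mex{1} = 0
G(3) = mex{0} = 1
G(4) = mex{1,0} = 2
G(5) = mex{2,1} = 0
G(6) = mex{0,0} = 1
G(7) = mex{1,1,0} = 2
G(8) = mex{2,2,1} = 0
G(9) = mex{0,0,0} = 1
G(10) = mex{1,1,1} = 0
G(11) = mex{0,2,2} = 1
G(12) = mex{1,0,0} = 2
G(13) = mex{2,1,1} = 0
G(14) = mex{0,0,2} = 1
G(15) = mex{1,1,0} = 2
G(16) = mex{2,2,1} = 0
G(17) = mex{0,0,0} = 1
G(18) = mex{1,1,1} = 0
G(19) = mex{0,2,2} = 1
G(20) = mex{1,0,0} = 2
G(21) = mex{2,1,1} = 0
Pile A: G(16) = 0.
Pile B: G(21) = 0.
Combined Grundy value = 0 ⊕ 0 = 0.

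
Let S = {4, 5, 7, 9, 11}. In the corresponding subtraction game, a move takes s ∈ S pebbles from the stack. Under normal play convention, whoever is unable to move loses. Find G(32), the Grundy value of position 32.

n :  0  1  2  3  4  5  6  7  8  9 10 11 12 13 14 15 16 17 18 19 20 21 22 23 24 25 26 27 28 29 30 31 32
G :  0  0  0  0  1  1  1  1  2  2  2  2  3  3  3  0  0  0  0  1  1  1  1  2  2  2  2  3  3  3  0  0  0

0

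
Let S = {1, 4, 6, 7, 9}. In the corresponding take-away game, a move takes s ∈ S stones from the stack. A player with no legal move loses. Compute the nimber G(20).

G(0) = 0
G(1) = mex{0} = 1
G(2) = mex{1} = 0
G(3) = mex{0} = 1
G(4) = mex{1,0} = 2
G(5) = mex{2,1} = 0
G(6) = mex{0,0,0} = 1
G(7) = mex{1,1,1,0} = 2
G(8) = mex{2,2,0,1} = 3
G(9) = mex{3,0,1,0,0} = 2
G(10) = mex{2,1,2,1,1} = 0
G(11) = mex{0,2,0,2,0} = 1
G(12) = mex{1,3,1,0,1} = 2
G(13) = mex{2,2,2,1,2} = 0
G(14) = mex{0,0,3,2,0} = 1
G(15) = mex{1,1,2,3,1} = 0
G(16) = mex{0,2,0,2,2} = 1
G(17) = mex{1,0,1,0,3} = 2
G(18) = mex{2,1,2,1,2} = 0
G(19) = mex{0,0,0,2,0} = 1
G(20) = mex{1,1,1,0,1} = 2

2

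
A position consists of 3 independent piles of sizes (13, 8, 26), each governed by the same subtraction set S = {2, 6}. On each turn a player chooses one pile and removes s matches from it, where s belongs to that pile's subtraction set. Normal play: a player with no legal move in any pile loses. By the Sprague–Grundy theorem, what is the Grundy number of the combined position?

All piles use S = {2, 6}:
n :  0  1  2  3  4  5  6  7  8  9 10 11 12 13 14 15 16 17 18 19 20 21 22 23 24 25 26
G :  0  0  1  1  0  0  1  1  0  0  1  1  0  0  1  1  0  0  1  1  0  0  1  1  0  0  1
Pile A: G(13) = 0.
Pile B: G(8) = 0.
Pile C: G(26) = 1.
Combined Grundy value = 0 ⊕ 0 ⊕ 1 = 1.

1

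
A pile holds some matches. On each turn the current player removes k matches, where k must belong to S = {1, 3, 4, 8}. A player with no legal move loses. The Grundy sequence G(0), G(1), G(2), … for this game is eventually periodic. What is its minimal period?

n :  0  1  2  3  4  5  6  7  8  9 10 11 12 13 14 15 16
G :  0  1  0  1  2  3  2  0  1  0  1  2  3  2  0  1  0
G(n+7) = G(n) holds for n = 0,…,7 (a full window of length max(S) = 8), so the sequence is purely periodic with period 7.

7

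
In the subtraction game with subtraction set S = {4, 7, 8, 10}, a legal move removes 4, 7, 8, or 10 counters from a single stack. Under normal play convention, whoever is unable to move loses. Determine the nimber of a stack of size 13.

3

G(0) = 0
G(1) = mex{} = 0
G(2) = mex{} = 0
G(3) = mex{} = 0
G(4) = mex{0} = 1
G(5) = mex{0} = 1
G(6) = mex{0} = 1
G(7) = mex{0,0} = 1
G(8) = mex{1,0,0} = 2
G(9) = mex{1,0,0} = 2
G(10) = mex{1,0,0,0} = 2
G(11) = mex{1,1,0,0} = 2
G(12) = mex{2,1,1,0} = 3
G(13) = mex{2,1,1,0} = 3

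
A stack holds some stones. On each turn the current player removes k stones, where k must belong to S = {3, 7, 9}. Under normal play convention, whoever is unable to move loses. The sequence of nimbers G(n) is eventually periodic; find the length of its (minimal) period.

n :  0  1  2  3  4  5  6  7  8  9 10 11 12 13 14 15 16 17 18 19 20 21 22 23 24 25 26
G :  0  0  0  1  1  1  0  2  2  1  3  3  0  2  0  1  0  1  0  1  0  1  0  1  0  1  0
From n = 14 onward G(n+2) = G(n); since this holds over max(S) = 9 consecutive positions the period is 2 (pre-period 14).

2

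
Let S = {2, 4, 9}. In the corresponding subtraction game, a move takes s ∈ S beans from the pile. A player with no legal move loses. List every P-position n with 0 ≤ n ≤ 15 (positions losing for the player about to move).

0, 1, 6, 7, 12, 13

n :  0  1  2  3  4  5  6  7  8  9 10 11 12 13 14 15
G :  0  0  1  1  2  2  0  0  1  1  2  2  0  0  1  1
P-positions are exactly the n with G(n) = 0.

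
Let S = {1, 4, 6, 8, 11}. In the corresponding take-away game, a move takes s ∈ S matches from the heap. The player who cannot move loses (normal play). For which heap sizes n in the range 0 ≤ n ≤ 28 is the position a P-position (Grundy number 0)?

0, 2, 5, 7, 12, 14, 17, 19, 24, 26

G(0) = 0
G(1) = mex{0} = 1
G(2) = mex{1} = 0
G(3) = mex{0} = 1
G(4) = mex{1,0} = 2
G(5) = mex{2,1} = 0
G(6) = mex{0,0,0} = 1
G(7) = mex{1,1,1} = 0
G(8) = mex{0,2,0,0} = 1
G(9) = mex{1,0,1,1} = 2
G(10) = mex{2,1,2,0} = 3
G(11) = mex{3,0,0,1,0} = 2
G(12) = mex{2,1,1,2,1} = 0
G(13) = mex{0,2,0,0,0} = 1
G(14) = mex{1,3,1,1,1} = 0
G(15) = mex{0,2,2,0,2} = 1
G(16) = mex{1,0,3,1,0} = 2
G(17) = mex{2,1,2,2,1} = 0
G(18) = mex{0,0,0,3,0} = 1
G(19) = mex{1,1,1,2,1} = 0
G(20) = mex{0,2,0,0,2} = 1
G(21) = mex{1,0,1,1,3} = 2
G(22) = mex{2,1,2,0,2} = 3
G(23) = mex{3,0,0,1,0} = 2
G(24) = mex{2,1,1,2,1} = 0
G(25) = mex{0,2,0,0,0} = 1
G(26) = mex{1,3,1,1,1} = 0
G(27) = mex{0,2,2,0,2} = 1
G(28) = mex{1,0,3,1,0} = 2
P-positions are exactly the n with G(n) = 0.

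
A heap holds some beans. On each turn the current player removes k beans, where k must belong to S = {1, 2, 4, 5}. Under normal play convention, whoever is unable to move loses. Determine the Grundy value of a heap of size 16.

1

n :  0  1  2  3  4  5  6  7  8  9 10 11 12 13 14 15 16
G :  0  1  2  0  1  2  0  1  2  0  1  2  0  1  2  0  1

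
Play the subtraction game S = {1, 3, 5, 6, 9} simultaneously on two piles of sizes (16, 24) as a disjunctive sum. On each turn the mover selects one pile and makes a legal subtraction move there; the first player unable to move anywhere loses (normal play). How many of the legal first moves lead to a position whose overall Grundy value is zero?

0

All piles use S = {1, 3, 5, 6, 9}:
G(0) = 0
G(1) = mex{0} = 1
G(2) = mex{1} = 0
G(3) = mex{0,0} = 1
G(4) = mex{1,1} = 0
G(5) = mex{0,0,0} = 1
G(6) = mex{1,1,1,0} = 2
G(7) = mex{2,0,0,1} = 3
G(8) = mex{3,1,1,0} = 2
G(9) = mex{2,2,0,1,0} = 3
G(10) = mex{3,3,1,0,1} = 2
G(11) = mex{2,2,2,1,0} = 3
G(12) = mex{3,3,3,2,1} = 0
G(13) = mex{0,2,2,3,0} = 1
G(14) = mex{1,3,3,2,1} = 0
G(15) = mex{0,0,2,3,2} = 1
G(16) = mex{1,1,3,2,3} = 0
G(17) = mex{0,0,0,3,2} = 1
G(18) = mex{1,1,1,0,3} = 2
G(19) = mex{2,0,0,1,2} = 3
G(20) = mex{3,1,1,0,3} = 2
G(21) = mex{2,2,0,1,0} = 3
G(22) = mex{3,3,1,0,1} = 2
G(23) = mex{2,2,2,1,0} = 3
G(24) = mex{3,3,3,2,1} = 0
Pile A: G(16) = 0.
Pile B: G(24) = 0.
Combined Grundy value = 0 ⊕ 0 = 0.
A winning move leaves total XOR = 0, i.e. changes one component's Grundy value g to g ⊕ X where X is the current total.
Pile A: target g' = 0⊕0 = 0, but every legal move changes the Grundy value (mex property), so 0 moves.
Pile B: target g' = 0⊕0 = 0, but every legal move changes the Grundy value (mex property), so 0 moves.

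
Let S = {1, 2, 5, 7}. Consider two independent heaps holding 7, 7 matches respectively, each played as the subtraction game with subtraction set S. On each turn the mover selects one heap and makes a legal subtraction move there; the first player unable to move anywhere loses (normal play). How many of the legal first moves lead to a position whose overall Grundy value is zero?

0

All heaps use S = {1, 2, 5, 7}:
G(0) = 0
G(1) = mex{0} = 1
G(2) = mex{1,0} = 2
G(3) = mex{2,1} = 0
G(4) = mex{0,2} = 1
G(5) = mex{1,0,0} = 2
G(6) = mex{2,1,1} = 0
G(7) = mex{0,2,2,0} = 1
Heap A: G(7) = 1.
Heap B: G(7) = 1.
Combined Grundy value = 1 ⊕ 1 = 0.
A winning move leaves total XOR = 0, i.e. changes one component's Grundy value g to g ⊕ X where X is the current total.
Heap A: target g' = 1⊕0 = 1, but every legal move changes the Grundy value (mex property), so 0 moves.
Heap B: target g' = 1⊕0 = 1, but every legal move changes the Grundy value (mex property), so 0 moves.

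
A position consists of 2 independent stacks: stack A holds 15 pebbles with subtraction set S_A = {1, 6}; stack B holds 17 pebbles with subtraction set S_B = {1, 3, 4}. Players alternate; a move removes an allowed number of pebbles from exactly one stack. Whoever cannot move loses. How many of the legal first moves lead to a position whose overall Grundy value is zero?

0

Stack A, S = {1, 6}:
G(0) = 0
G(1) = mex{0} = 1
G(2) = mex{1} = 0
G(3) = mex{0} = 1
G(4) = mex{1} = 0
G(5) = mex{0} = 1
G(6) = mex{1,0} = 2
G(7) = mex{2,1} = 0
G(8) = mex{0,0} = 1
G(9) = mex{1,1} = 0
G(10) = mex{0,0} = 1
G(11) = mex{1,1} = 0
G(12) = mex{0,2} = 1
G(13) = mex{1,0} = 2
G(14) = mex{2,1} = 0
G(15) = mex{0,0} = 1
G_A(15) = 1.
Stack B, S = {1, 3, 4}:
G(0) = 0
G(1) = mex{0} = 1
G(2) = mex{1} = 0
G(3) = mex{0,0} = 1
G(4) = mex{1,1,0} = 2
G(5) = mex{2,0,1} = 3
G(6) = mex{3,1,0} = 2
G(7) = mex{2,2,1} = 0
G(8) = mex{0,3,2} = 1
G(9) = mex{1,2,3} = 0
G(10) = mex{0,0,2} = 1
G(11) = mex{1,1,0} = 2
G(12) = mex{2,0,1} = 3
G(13) = mex{3,1,0} = 2
G(14) = mex{2,2,1} = 0
G(15) = mex{0,3,2} = 1
G(16) = mex{1,2,3} = 0
G(17) = mex{0,0,2} = 1
G_B(17) = 1.
Combined Grundy value = 1 ⊕ 1 = 0.
A winning move leaves total XOR = 0, i.e. changes one component's Grundy value g to g ⊕ X where X is the current total.
Stack A: target g' = 1⊕0 = 1, but every legal move changes the Grundy value (mex property), so 0 moves.
Stack B: target g' = 1⊕0 = 1, but every legal move changes the Grundy value (mex property), so 0 moves.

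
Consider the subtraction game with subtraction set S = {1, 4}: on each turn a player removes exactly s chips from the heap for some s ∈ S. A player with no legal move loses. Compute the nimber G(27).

n :  0  1  2  3  4  5  6  7  8  9 10 11 12 13 14 15 16 17 18 19 20 21 22 23 24 25 26 27
G :  0  1  0  1  2  0  1  0  1  2  0  1  0  1  2  0  1  0  1  2  0  1  0  1  2  0  1  0

0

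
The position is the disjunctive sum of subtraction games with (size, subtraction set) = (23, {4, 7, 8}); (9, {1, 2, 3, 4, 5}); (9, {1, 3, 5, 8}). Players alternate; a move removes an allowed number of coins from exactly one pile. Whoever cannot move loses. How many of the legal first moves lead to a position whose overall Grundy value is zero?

3

Pile A, S = {4, 7, 8}:
n :  0  1  2  3  4  5  6  7  8  9 10 11 12 13 14 15 16 17 18 19 20 21 22 23
G :  0  0  0  0  1  1  1  1  2  2  2  2  0  0  0  0  1  1  1  1  2  2  2  2
G_A(23) = 2.
Pile B, S = {1, 2, 3, 4, 5}:
G(0) = 0
G(1) = mex{0} = 1
G(2) = mex{1,0} = 2
G(3) = mex{2,1,0} = 3
G(4) = mex{3,2,1,0} = 4
G(5) = mex{4,3,2,1,0} = 5
G(6) = mex{5,4,3,2,1} = 0
G(7) = mex{0,5,4,3,2} = 1
G(8) = mex{1,0,5,4,3} = 2
G(9) = mex{2,1,0,5,4} = 3
G_B(9) = 3.
Pile C, S = {1, 3, 5, 8}:
G(0) = 0
G(1) = mex{0} = 1
G(2) = mex{1} = 0
G(3) = mex{0,0} = 1
G(4) = mex{1,1} = 0
G(5) = mex{0,0,0} = 1
G(6) = mex{1,1,1} = 0
G(7) = mex{0,0,0} = 1
G(8) = mex{1,1,1,0} = 2
G(9) = mex{2,0,0,1} = 3
G_C(9) = 3.
Combined Grundy value = 2 ⊕ 3 ⊕ 3 = 2.
A winning move leaves total XOR = 0, i.e. changes one component's Grundy value g to g ⊕ X where X is the current total.
Pile A: need g' = 2⊕2 = 0. Options: 23−4→G=1, 23−7→G=1, 23−8→G=0. Hits: 1.
Pile B: need g' = 3⊕2 = 1. Options: 9−1→G=2, 9−2→G=1, 9−3→G=0, 9−4→G=5, 9−5→G=4. Hits: 1.
Pile C: need g' = 3⊕2 = 1. Options: 9−1→G=2, 9−3→G=0, 9−5→G=0, 9−8→G=1. Hits: 1.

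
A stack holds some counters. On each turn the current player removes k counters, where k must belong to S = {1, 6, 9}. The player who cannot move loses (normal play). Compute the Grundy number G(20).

1

G(0) = 0
G(1) = mex{0} = 1
G(2) = mex{1} = 0
G(3) = mex{0} = 1
G(4) = mex{1} = 0
G(5) = mex{0} = 1
G(6) = mex{1,0} = 2
G(7) = mex{2,1} = 0
G(8) = mex{0,0} = 1
G(9) = mex{1,1,0} = 2
G(10) = mex{2,0,1} = 3
G(11) = mex{3,1,0} = 2
G(12) = mex{2,2,1} = 0
G(13) = mex{0,0,0} = 1
G(14) = mex{1,1,1} = 0
G(15) = mex{0,2,2} = 1
G(16) = mex{1,3,0} = 2
G(17) = mex{2,2,1} = 0
G(18) = mex{0,0,2} = 1
G(19) = mex{1,1,3} = 0
G(20) = mex{0,0,2} = 1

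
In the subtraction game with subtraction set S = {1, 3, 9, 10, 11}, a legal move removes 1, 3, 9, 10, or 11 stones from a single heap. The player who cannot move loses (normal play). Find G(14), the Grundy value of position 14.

n :  0  1  2  3  4  5  6  7  8  9 10 11 12 13 14
G :  0  1  0  1  0  1  0  1  0  1  2  3  2  3  2

2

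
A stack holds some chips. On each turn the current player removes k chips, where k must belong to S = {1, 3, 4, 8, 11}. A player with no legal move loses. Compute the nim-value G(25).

2

G(0) = 0
G(1) = mex{0} = 1
G(2) = mex{1} = 0
G(3) = mex{0,0} = 1
G(4) = mex{1,1,0} = 2
G(5) = mex{2,0,1} = 3
G(6) = mex{3,1,0} = 2
G(7) = mex{2,2,1} = 0
G(8) = mex{0,3,2,0} = 1
G(9) = mex{1,2,3,1} = 0
G(10) = mex{0,0,2,0} = 1
G(11) = mex{1,1,0,1,0} = 2
G(12) = mex{2,0,1,2,1} = 3
G(13) = mex{3,1,0,3,0} = 2
G(14) = mex{2,2,1,2,1} = 0
G(15) = mex{0,3,2,0,2} = 1
G(16) = mex{1,2,3,1,3} = 0
G(17) = mex{0,0,2,0,2} = 1
G(18) = mex{1,1,0,1,0} = 2
G(19) = mex{2,0,1,2,1} = 3
G(20) = mex{3,1,0,3,0} = 2
G(21) = mex{2,2,1,2,1} = 0
G(22) = mex{0,3,2,0,2} = 1
G(23) = mex{1,2,3,1,3} = 0
G(24) = mex{0,0,2,0,2} = 1
G(25) = mex{1,1,0,1,0} = 2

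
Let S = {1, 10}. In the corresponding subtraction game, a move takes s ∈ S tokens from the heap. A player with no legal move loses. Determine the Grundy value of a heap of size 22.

0

G(0) = 0
G(1) = mex{0} = 1
G(2) = mex{1} = 0
G(3) = mex{0} = 1
G(4) = mex{1} = 0
G(5) = mex{0} = 1
G(6) = mex{1} = 0
G(7) = mex{0} = 1
G(8) = mex{1} = 0
G(9) = mex{0} = 1
G(10) = mex{1,0} = 2
G(11) = mex{2,1} = 0
G(12) = mex{0,0} = 1
G(13) = mex{1,1} = 0
G(14) = mex{0,0} = 1
G(15) = mex{1,1} = 0
G(16) = mex{0,0} = 1
G(17) = mex{1,1} = 0
G(18) = mex{0,0} = 1
G(19) = mex{1,1} = 0
G(20) = mex{0,2} = 1
G(21) = mex{1,0} = 2
G(22) = mex{2,1} = 0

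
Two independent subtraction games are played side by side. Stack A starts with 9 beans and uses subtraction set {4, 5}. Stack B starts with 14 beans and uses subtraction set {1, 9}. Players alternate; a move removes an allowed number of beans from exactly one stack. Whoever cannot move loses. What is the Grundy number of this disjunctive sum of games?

Stack A, S = {4, 5}:
n : 0 1 2 3 4 5 6 7 8 9
G : 0 0 0 0 1 1 1 1 2 0
G_A(9) = 0.
Stack B, S = {1, 9}:
n :  0  1  2  3  4  5  6  7  8  9 10 11 12 13 14
G :  0  1  0  1  0  1  0  1  0  1  0  1  0  1  0
G_B(14) = 0.
Combined Grundy value = 0 ⊕ 0 = 0.

0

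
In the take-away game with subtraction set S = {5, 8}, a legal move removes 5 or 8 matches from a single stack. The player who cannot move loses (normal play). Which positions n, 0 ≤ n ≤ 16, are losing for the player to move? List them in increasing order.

G(0) = 0
G(1) = mex{} = 0
G(2) = mex{} = 0
G(3) = mex{} = 0
G(4) = mex{} = 0
G(5) = mex{0} = 1
G(6) = mex{0} = 1
G(7) = mex{0} = 1
G(8) = mex{0,0} = 1
G(9) = mex{0,0} = 1
G(10) = mex{1,0} = 2
G(11) = mex{1,0} = 2
G(12) = mex{1,0} = 2
G(13) = mex{1,1} = 0
G(14) = mex{1,1} = 0
G(15) = mex{2,1} = 0
G(16) = mex{2,1} = 0
P-positions are exactly the n with G(n) = 0.

0, 1, 2, 3, 4, 13, 14, 15, 16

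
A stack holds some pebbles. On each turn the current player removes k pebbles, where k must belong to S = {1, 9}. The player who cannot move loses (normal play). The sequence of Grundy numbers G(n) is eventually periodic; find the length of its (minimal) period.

2

n :  0  1  2  3  4  5  6  7  8  9 10 11 12 13 14
G :  0  1  0  1  0  1  0  1  0  1  0  1  0  1  0
G(n+2) = G(n) holds for n = 0,…,8 (a full window of length max(S) = 9), so the sequence is purely periodic with period 2.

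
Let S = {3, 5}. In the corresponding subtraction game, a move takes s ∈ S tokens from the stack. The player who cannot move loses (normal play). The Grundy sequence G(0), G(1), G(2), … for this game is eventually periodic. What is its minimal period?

G(0) = 0
G(1) = mex{} = 0
G(2) = mex{} = 0
G(3) = mex{0} = 1
G(4) = mex{0} = 1
G(5) = mex{0,0} = 1
G(6) = mex{1,0} = 2
G(7) = mex{1,0} = 2
G(8) = mex{1,1} = 0
G(9) = mex{2,1} = 0
G(10) = mex{2,1} = 0
G(11) = mex{0,2} = 1
G(12) = mex{0,2} = 1
G(13) = mex{0,0} = 1
G(14) = mex{1,0} = 2
G(15) = mex{1,0} = 2
G(16) = mex{1,1} = 0
G(17) = mex{2,1} = 0
G(n+8) = G(n) holds for n = 0,…,4 (a full window of length max(S) = 5), so the sequence is purely periodic with period 8.

8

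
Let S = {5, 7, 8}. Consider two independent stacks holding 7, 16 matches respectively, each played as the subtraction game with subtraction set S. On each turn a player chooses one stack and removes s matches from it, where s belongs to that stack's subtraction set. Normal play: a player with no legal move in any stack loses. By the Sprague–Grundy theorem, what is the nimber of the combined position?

All stacks use S = {5, 7, 8}:
n :  0  1  2  3  4  5  6  7  8  9 10 11 12 13 14 15 16
G :  0  0  0  0  0  1  1  1  1  1  2  2  2  0  0  0  0
Stack A: G(7) = 1.
Stack B: G(16) = 0.
Combined Grundy value = 1 ⊕ 0 = 1.

1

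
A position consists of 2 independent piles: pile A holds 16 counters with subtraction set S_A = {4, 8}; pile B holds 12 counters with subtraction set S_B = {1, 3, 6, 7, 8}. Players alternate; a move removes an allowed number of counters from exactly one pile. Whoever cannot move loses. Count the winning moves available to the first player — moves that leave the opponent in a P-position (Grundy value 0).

Pile A, S = {4, 8}:
G(0) = 0
G(1) = mex{} = 0
G(2) = mex{} = 0
G(3) = mex{} = 0
G(4) = mex{0} = 1
G(5) = mex{0} = 1
G(6) = mex{0} = 1
G(7) = mex{0} = 1
G(8) = mex{1,0} = 2
G(9) = mex{1,0} = 2
G(10) = mex{1,0} = 2
G(11) = mex{1,0} = 2
G(12) = mex{2,1} = 0
G(13) = mex{2,1} = 0
G(14) = mex{2,1} = 0
G(15) = mex{2,1} = 0
G(16) = mex{0,2} = 1
G_A(16) = 1.
Pile B, S = {1, 3, 6, 7, 8}:
G(0) = 0
G(1) = mex{0} = 1
G(2) = mex{1} = 0
G(3) = mex{0,0} = 1
G(4) = mex{1,1} = 0
G(5) = mex{0,0} = 1
G(6) = mex{1,1,0} = 2
G(7) = mex{2,0,1,0} = 3
G(8) = mex{3,1,0,1,0} = 2
G(9) = mex{2,2,1,0,1} = 3
G(10) = mex{3,3,0,1,0} = 2
G(11) = mex{2,2,1,0,1} = 3
G(12) = mex{3,3,2,1,0} = 4
G_B(12) = 4.
Combined Grundy value = 1 ⊕ 4 = 5.
A winning move leaves total XOR = 0, i.e. changes one component's Grundy value g to g ⊕ X where X is the current total.
Pile A: need g' = 1⊕5 = 4. Options: 16−4→G=0, 16−8→G=2. Hits: 0.
Pile B: need g' = 4⊕5 = 1. Options: 12−1→G=3, 12−3→G=3, 12−6→G=2, 12−7→G=1, 12−8→G=0. Hits: 1.

1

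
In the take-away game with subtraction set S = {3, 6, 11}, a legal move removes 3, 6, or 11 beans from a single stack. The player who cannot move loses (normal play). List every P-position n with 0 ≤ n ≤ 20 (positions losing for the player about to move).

0, 1, 2, 9, 10, 14, 18, 19

n :  0  1  2  3  4  5  6  7  8  9 10 11 12 13 14 15 16 17 18 19 20
G :  0  0  0  1  1  1  2  2  2  0  0  3  1  1  0  2  2  1  0  0  2
P-positions are exactly the n with G(n) = 0.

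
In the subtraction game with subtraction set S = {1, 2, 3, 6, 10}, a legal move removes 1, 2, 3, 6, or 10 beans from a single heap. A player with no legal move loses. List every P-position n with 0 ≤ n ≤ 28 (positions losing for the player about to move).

0, 4, 8, 12, 16, 20, 24, 28

n :  0  1  2  3  4  5  6  7  8  9 10 11 12 13 14 15 16 17 18 19 20 21 22 23 24 25 26 27 28
G :  0  1  2  3  0  1  2  3  0  1  2  3  0  1  2  3  0  1  2  3  0  1  2  3  0  1  2  3  0
P-positions are exactly the n with G(n) = 0.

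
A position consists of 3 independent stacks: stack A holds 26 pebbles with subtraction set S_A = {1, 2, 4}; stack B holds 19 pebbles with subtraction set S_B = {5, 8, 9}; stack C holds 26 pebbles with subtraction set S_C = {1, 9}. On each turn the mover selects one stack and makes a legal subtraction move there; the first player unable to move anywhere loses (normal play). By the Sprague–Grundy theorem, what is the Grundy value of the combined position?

3

Stack A, S = {1, 2, 4}:
G(0) = 0
G(1) = mex{0} = 1
G(2) = mex{1,0} = 2
G(3) = mex{2,1} = 0
G(4) = mex{0,2,0} = 1
G(5) = mex{1,0,1} = 2
G(6) = mex{2,1,2} = 0
G(7) = mex{0,2,0} = 1
G(8) = mex{1,0,1} = 2
G(9) = mex{2,1,2} = 0
G(10) = mex{0,2,0} = 1
G(11) = mex{1,0,1} = 2
G(12) = mex{2,1,2} = 0
G(13) = mex{0,2,0} = 1
G(14) = mex{1,0,1} = 2
G(15) = mex{2,1,2} = 0
G(16) = mex{0,2,0} = 1
G(17) = mex{1,0,1} = 2
G(18) = mex{2,1,2} = 0
G(19) = mex{0,2,0} = 1
G(20) = mex{1,0,1} = 2
G(21) = mex{2,1,2} = 0
G(22) = mex{0,2,0} = 1
G(23) = mex{1,0,1} = 2
G(24) = mex{2,1,2} = 0
G(25) = mex{0,2,0} = 1
G(26) = mex{1,0,1} = 2
G_A(26) = 2.
Stack B, S = {5, 8, 9}:
n :  0  1  2  3  4  5  6  7  8  9 10 11 12 13 14 15 16 17 18 19
G :  0  0  0  0  0  1  1  1  1  1  2  2  2  2  0  0  0  0  0  1
G_B(19) = 1.
Stack C, S = {1, 9}:
G(0) = 0
G(1) = mex{0} = 1
G(2) = mex{1} = 0
G(3) = mex{0} = 1
G(4) = mex{1} = 0
G(5) = mex{0} = 1
G(6) = mex{1} = 0
G(7) = mex{0} = 1
G(8) = mex{1} = 0
G(9) = mex{0,0} = 1
G(10) = mex{1,1} = 0
G(11) = mex{0,0} = 1
G(12) = mex{1,1} = 0
G(13) = mex{0,0} = 1
G(14) = mex{1,1} = 0
G(15) = mex{0,0} = 1
G(16) = mex{1,1} = 0
G(17) = mex{0,0} = 1
G(18) = mex{1,1} = 0
G(19) = mex{0,0} = 1
G(20) = mex{1,1} = 0
G(21) = mex{0,0} = 1
G(22) = mex{1,1} = 0
G(23) = mex{0,0} = 1
G(24) = mex{1,1} = 0
G(25) = mex{0,0} = 1
G(26) = mex{1,1} = 0
G_C(26) = 0.
Combined Grundy value = 2 ⊕ 1 ⊕ 0 = 3.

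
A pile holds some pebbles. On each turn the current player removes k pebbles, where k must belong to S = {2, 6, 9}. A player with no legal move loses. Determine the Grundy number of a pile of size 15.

0

n :  0  1  2  3  4  5  6  7  8  9 10 11 12 13 14 15
G :  0  0  1  1  0  0  1  1  0  2  1  3  0  2  1  0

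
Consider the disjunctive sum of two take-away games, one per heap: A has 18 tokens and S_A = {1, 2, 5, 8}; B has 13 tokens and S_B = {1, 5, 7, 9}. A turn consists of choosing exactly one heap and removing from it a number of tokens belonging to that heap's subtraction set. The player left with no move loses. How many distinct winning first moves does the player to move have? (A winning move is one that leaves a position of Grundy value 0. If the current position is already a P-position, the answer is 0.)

Heap A, S = {1, 2, 5, 8}:
G(0) = 0
G(1) = mex{0} = 1
G(2) = mex{1,0} = 2
G(3) = mex{2,1} = 0
G(4) = mex{0,2} = 1
G(5) = mex{1,0,0} = 2
G(6) = mex{2,1,1} = 0
G(7) = mex{0,2,2} = 1
G(8) = mex{1,0,0,0} = 2
G(9) = mex{2,1,1,1} = 0
G(10) = mex{0,2,2,2} = 1
G(11) = mex{1,0,0,0} = 2
G(12) = mex{2,1,1,1} = 0
G(13) = mex{0,2,2,2} = 1
G(14) = mex{1,0,0,0} = 2
G(15) = mex{2,1,1,1} = 0
G(16) = mex{0,2,2,2} = 1
G(17) = mex{1,0,0,0} = 2
G(18) = mex{2,1,1,1} = 0
G_A(18) = 0.
Heap B, S = {1, 5, 7, 9}:
n :  0  1  2  3  4  5  6  7  8  9 10 11 12 13
G :  0  1  0  1  0  1  0  1  0  1  0  1  0  1
G_B(13) = 1.
Combined Grundy value = 0 ⊕ 1 = 1.
A winning move leaves total XOR = 0, i.e. changes one component's Grundy value g to g ⊕ X where X is the current total.
Heap A: need g' = 0⊕1 = 1. Options: 18−1→G=2, 18−2→G=1, 18−5→G=1, 18−8→G=1. Hits: 3.
Heap B: need g' = 1⊕1 = 0. Options: 13−1→G=0, 13−5→G=0, 13−7→G=0, 13−9→G=0. Hits: 4.

7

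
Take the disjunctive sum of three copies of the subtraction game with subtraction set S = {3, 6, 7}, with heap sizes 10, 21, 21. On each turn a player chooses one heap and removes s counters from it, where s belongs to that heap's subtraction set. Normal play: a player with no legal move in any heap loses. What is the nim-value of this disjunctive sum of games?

0

All heaps use S = {3, 6, 7}:
G(0) = 0
G(1) = mex{} = 0
G(2) = mex{} = 0
G(3) = mex{0} = 1
G(4) = mex{0} = 1
G(5) = mex{0} = 1
G(6) = mex{1,0} = 2
G(7) = mex{1,0,0} = 2
G(8) = mex{1,0,0} = 2
G(9) = mex{2,1,0} = 3
G(10) = mex{2,1,1} = 0
G(11) = mex{2,1,1} = 0
G(12) = mex{3,2,1} = 0
G(13) = mex{0,2,2} = 1
G(14) = mex{0,2,2} = 1
G(15) = mex{0,3,2} = 1
G(16) = mex{1,0,3} = 2
G(17) = mex{1,0,0} = 2
G(18) = mex{1,0,0} = 2
G(19) = mex{2,1,0} = 3
G(20) = mex{2,1,1} = 0
G(21) = mex{2,1,1} = 0
Heap A: G(10) = 0.
Heap B: G(21) = 0.
Heap C: G(21) = 0.
Combined Grundy value = 0 ⊕ 0 ⊕ 0 = 0.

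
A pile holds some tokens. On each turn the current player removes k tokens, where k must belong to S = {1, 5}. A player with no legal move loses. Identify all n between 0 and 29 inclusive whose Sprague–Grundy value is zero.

n :  0  1  2  3  4  5  6  7  8  9 10 11 12 13 14 15 16 17 18 19 20 21 22 23 24 25 26 27 28 29
G :  0  1  0  1  0  1  0  1  0  1  0  1  0  1  0  1  0  1  0  1  0  1  0  1  0  1  0  1  0  1
P-positions are exactly the n with G(n) = 0.

0, 2, 4, 6, 8, 10, 12, 14, 16, 18, 20, 22, 24, 26, 28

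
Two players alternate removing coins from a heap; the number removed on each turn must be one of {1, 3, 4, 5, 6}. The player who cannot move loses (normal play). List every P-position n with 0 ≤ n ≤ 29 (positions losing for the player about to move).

0, 2, 9, 11, 18, 20, 27, 29

G(0) = 0
G(1) = mex{0} = 1
G(2) = mex{1} = 0
G(3) = mex{0,0} = 1
G(4) = mex{1,1,0} = 2
G(5) = mex{2,0,1,0} = 3
G(6) = mex{3,1,0,1,0} = 2
G(7) = mex{2,2,1,0,1} = 3
G(8) = mex{3,3,2,1,0} = 4
G(9) = mex{4,2,3,2,1} = 0
G(10) = mex{0,3,2,3,2} = 1
G(11) = mex{1,4,3,2,3} = 0
G(12) = mex{0,0,4,3,2} = 1
G(13) = mex{1,1,0,4,3} = 2
G(14) = mex{2,0,1,0,4} = 3
G(15) = mex{3,1,0,1,0} = 2
G(16) = mex{2,2,1,0,1} = 3
G(17) = mex{3,3,2,1,0} = 4
G(18) = mex{4,2,3,2,1} = 0
G(19) = mex{0,3,2,3,2} = 1
G(20) = mex{1,4,3,2,3} = 0
G(21) = mex{0,0,4,3,2} = 1
G(22) = mex{1,1,0,4,3} = 2
G(23) = mex{2,0,1,0,4} = 3
G(24) = mex{3,1,0,1,0} = 2
G(25) = mex{2,2,1,0,1} = 3
G(26) = mex{3,3,2,1,0} = 4
G(27) = mex{4,2,3,2,1} = 0
G(28) = mex{0,3,2,3,2} = 1
G(29) = mex{1,4,3,2,3} = 0
P-positions are exactly the n with G(n) = 0.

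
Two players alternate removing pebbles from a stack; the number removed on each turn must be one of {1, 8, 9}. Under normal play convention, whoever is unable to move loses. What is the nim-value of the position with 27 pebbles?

G(0) = 0
G(1) = mex{0} = 1
G(2) = mex{1} = 0
G(3) = mex{0} = 1
G(4) = mex{1} = 0
G(5) = mex{0} = 1
G(6) = mex{1} = 0
G(7) = mex{0} = 1
G(8) = mex{1,0} = 2
G(9) = mex{2,1,0} = 3
G(10) = mex{3,0,1} = 2
G(11) = mex{2,1,0} = 3
G(12) = mex{3,0,1} = 2
G(13) = mex{2,1,0} = 3
G(14) = mex{3,0,1} = 2
G(15) = mex{2,1,0} = 3
G(16) = mex{3,2,1} = 0
G(17) = mex{0,3,2} = 1
G(18) = mex{1,2,3} = 0
G(19) = mex{0,3,2} = 1
G(20) = mex{1,2,3} = 0
G(21) = mex{0,3,2} = 1
G(22) = mex{1,2,3} = 0
G(23) = mex{0,3,2} = 1
G(24) = mex{1,0,3} = 2
G(25) = mex{2,1,0} = 3
G(26) = mex{3,0,1} = 2
G(27) = mex{2,1,0} = 3

3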